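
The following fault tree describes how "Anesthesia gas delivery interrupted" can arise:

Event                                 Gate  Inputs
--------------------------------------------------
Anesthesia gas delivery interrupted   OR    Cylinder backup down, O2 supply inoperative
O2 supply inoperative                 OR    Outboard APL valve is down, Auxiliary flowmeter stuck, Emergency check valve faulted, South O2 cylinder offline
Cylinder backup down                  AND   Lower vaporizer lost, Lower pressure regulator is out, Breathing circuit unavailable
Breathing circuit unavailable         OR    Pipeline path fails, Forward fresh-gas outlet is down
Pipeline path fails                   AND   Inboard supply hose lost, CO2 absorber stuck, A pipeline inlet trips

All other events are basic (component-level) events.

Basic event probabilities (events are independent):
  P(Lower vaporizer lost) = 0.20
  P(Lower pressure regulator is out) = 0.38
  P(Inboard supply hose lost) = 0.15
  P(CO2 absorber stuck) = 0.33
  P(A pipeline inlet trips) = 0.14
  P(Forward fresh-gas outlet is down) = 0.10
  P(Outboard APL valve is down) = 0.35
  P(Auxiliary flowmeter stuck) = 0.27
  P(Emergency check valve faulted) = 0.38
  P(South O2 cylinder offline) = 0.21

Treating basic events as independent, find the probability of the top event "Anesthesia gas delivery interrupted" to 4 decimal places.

P(Pipeline path fails) [AND] = 0.15 × 0.33 × 0.14 = 0.006930
P(Breathing circuit unavailable) [OR] = 1 − (1−0.006930) × (1−0.10) = 0.106237
P(Cylinder backup down) [AND] = 0.20 × 0.38 × 0.106237 = 0.008074
P(O2 supply inoperative) [OR] = 1 − (1−0.35) × (1−0.27) × (1−0.38) × (1−0.21) = 0.767590
P(Anesthesia gas delivery interrupted) [OR] = 1 − (1−0.008074) × (1−0.767590) = 0.769466
Rounded to 4 decimal places: P(Anesthesia gas delivery interrupted) ≈ 0.7695.

0.7695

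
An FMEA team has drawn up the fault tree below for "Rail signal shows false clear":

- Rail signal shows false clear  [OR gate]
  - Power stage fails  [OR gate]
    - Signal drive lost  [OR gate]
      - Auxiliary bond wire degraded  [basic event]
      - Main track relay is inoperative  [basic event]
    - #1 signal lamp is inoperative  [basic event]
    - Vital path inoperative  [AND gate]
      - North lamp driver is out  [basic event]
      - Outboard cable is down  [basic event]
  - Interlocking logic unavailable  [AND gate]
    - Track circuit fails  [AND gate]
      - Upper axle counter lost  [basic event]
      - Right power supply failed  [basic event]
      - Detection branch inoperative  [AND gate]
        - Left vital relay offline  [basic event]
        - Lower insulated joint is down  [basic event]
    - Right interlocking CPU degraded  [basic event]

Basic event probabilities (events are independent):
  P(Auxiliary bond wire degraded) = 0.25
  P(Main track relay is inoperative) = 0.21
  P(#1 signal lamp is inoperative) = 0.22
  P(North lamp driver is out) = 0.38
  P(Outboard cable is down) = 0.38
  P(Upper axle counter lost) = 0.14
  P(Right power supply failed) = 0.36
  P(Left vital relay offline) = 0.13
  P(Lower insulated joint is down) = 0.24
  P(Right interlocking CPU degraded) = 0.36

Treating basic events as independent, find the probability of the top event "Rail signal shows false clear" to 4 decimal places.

0.6048

P(Signal drive lost) [OR] = 1 − (1−0.25) × (1−0.21) = 0.407500
P(Vital path inoperative) [AND] = 0.38 × 0.38 = 0.144400
P(Power stage fails) [OR] = 1 − (1−0.407500) × (1−0.22) × (1−0.144400) = 0.604584
P(Detection branch inoperative) [AND] = 0.13 × 0.24 = 0.031200
P(Track circuit fails) [AND] = 0.14 × 0.36 × 0.031200 = 0.001572
P(Interlocking logic unavailable) [AND] = 0.001572 × 0.36 = 0.000566
P(Rail signal shows false clear) [OR] = 1 − (1−0.604584) × (1−0.000566) = 0.604808
Rounded to 4 decimal places: P(Rail signal shows false clear) ≈ 0.6048.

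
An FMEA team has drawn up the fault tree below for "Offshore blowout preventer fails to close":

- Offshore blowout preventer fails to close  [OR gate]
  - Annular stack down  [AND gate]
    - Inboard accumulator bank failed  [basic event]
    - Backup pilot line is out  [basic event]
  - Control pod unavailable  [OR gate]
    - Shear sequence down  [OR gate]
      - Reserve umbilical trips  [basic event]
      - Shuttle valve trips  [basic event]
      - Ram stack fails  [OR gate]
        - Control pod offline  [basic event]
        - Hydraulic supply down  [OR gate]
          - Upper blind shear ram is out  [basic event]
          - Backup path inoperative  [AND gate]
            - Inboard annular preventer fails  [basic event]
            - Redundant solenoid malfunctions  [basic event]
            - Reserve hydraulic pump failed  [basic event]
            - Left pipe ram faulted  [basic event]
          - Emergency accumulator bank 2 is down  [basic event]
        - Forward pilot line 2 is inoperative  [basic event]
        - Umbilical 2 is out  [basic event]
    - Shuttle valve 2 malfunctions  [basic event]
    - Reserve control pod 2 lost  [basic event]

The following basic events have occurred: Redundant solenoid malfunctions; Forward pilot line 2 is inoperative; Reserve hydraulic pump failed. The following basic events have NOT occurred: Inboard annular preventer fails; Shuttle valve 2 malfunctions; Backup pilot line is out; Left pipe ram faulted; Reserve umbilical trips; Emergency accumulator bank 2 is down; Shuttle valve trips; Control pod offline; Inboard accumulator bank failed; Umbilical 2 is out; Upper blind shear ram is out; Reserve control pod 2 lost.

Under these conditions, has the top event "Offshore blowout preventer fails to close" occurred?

Annular stack down [AND]: Inboard accumulator bank failed=not, Backup pilot line is out=not → not all inputs occur → does not occur.
Backup path inoperative [AND]: Inboard annular preventer fails=not, Redundant solenoid malfunctions=occurs, Reserve hydraulic pump failed=occurs, Left pipe ram faulted=not → not all inputs occur → does not occur.
Hydraulic supply down [OR]: Upper blind shear ram is out=not, Backup path inoperative=not, Emergency accumulator bank 2 is down=not → no input occurs → does not occur.
Ram stack fails [OR]: Control pod offline=not, Hydraulic supply down=not, Forward pilot line 2 is inoperative=occurs, Umbilical 2 is out=not → at least one input occurs → occurs.
Shear sequence down [OR]: Reserve umbilical trips=not, Shuttle valve trips=not, Ram stack fails=occurs → at least one input occurs → occurs.
Control pod unavailable [OR]: Shear sequence down=occurs, Shuttle valve 2 malfunctions=not, Reserve control pod 2 lost=not → at least one input occurs → occurs.
Offshore blowout preventer fails to close [OR]: Annular stack down=not, Control pod unavailable=occurs → at least one input occurs → occurs.

Yes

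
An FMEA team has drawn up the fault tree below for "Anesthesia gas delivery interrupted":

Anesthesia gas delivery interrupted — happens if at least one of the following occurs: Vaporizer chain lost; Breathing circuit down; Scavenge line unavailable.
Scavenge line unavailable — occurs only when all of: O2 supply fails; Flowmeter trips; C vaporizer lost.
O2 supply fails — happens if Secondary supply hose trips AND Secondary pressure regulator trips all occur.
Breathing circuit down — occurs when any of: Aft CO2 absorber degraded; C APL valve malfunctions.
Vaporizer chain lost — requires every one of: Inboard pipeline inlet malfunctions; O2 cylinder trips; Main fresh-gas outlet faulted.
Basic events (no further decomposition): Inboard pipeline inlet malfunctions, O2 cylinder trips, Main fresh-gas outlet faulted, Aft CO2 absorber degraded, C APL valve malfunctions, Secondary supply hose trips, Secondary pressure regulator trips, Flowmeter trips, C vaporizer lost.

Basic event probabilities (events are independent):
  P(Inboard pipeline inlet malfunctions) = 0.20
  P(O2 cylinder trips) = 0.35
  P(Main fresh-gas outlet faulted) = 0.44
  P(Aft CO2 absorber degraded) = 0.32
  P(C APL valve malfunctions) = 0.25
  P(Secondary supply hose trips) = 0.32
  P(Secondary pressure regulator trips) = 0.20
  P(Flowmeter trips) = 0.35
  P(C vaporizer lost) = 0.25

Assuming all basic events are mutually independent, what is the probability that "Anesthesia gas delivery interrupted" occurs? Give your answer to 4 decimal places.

0.5085

P(Vaporizer chain lost) [AND] = 0.20 × 0.35 × 0.44 = 0.030800
P(Breathing circuit down) [OR] = 1 − (1−0.32) × (1−0.25) = 0.490000
P(O2 supply fails) [AND] = 0.32 × 0.20 = 0.064000
P(Scavenge line unavailable) [AND] = 0.064000 × 0.35 × 0.25 = 0.005600
P(Anesthesia gas delivery interrupted) [OR] = 1 − (1−0.030800) × (1−0.490000) × (1−0.005600) = 0.508476
Rounded to 4 decimal places: P(Anesthesia gas delivery interrupted) ≈ 0.5085.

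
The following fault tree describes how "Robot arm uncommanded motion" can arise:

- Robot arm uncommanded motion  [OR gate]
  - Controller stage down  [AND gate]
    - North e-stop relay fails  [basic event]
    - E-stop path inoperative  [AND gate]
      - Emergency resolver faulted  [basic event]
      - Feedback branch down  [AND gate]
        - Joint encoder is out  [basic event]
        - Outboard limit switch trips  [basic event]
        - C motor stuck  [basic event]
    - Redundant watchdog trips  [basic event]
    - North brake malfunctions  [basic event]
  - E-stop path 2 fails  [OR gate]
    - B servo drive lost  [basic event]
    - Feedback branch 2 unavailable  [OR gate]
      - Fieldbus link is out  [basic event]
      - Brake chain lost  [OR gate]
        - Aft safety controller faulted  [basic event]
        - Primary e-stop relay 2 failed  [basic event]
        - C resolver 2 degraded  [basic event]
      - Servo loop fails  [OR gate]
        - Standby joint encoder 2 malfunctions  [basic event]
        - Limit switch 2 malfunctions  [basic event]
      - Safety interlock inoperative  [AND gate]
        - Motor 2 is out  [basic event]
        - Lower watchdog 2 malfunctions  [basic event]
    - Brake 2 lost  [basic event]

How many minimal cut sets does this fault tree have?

Feedback branch down [AND]: one cut set from each child combined → 1 × 1 × 1 = 1 cut set(s).
E-stop path inoperative [AND]: one cut set from each child combined → 1 × 1 = 1 cut set(s).
Controller stage down [AND]: one cut set from each child combined → 1 × 1 × 1 × 1 = 1 cut set(s).
Brake chain lost [OR]: union of children's cut sets → 3 cut set(s).
Servo loop fails [OR]: union of children's cut sets → 2 cut set(s).
Safety interlock inoperative [AND]: one cut set from each child combined → 1 × 1 = 1 cut set(s).
Feedback branch 2 unavailable [OR]: union of children's cut sets → 7 cut set(s).
E-stop path 2 fails [OR]: union of children's cut sets → 9 cut set(s).
Robot arm uncommanded motion [OR]: union of children's cut sets → 10 cut set(s).
Minimal cut sets: {C motor stuck, Emergency resolver faulted, Joint encoder is out, North brake malfunctions, North e-stop relay fails, Outboard limit switch trips, Redundant watchdog trips}; {B servo drive lost}; {Fieldbus link is out}; {Aft safety controller faulted}; {Primary e-stop relay 2 failed}; {C resolver 2 degraded}; {Standby joint encoder 2 malfunctions}; {Limit switch 2 malfunctions}; {Lower watchdog 2 malfunctions, Motor 2 is out}; {Brake 2 lost}.

10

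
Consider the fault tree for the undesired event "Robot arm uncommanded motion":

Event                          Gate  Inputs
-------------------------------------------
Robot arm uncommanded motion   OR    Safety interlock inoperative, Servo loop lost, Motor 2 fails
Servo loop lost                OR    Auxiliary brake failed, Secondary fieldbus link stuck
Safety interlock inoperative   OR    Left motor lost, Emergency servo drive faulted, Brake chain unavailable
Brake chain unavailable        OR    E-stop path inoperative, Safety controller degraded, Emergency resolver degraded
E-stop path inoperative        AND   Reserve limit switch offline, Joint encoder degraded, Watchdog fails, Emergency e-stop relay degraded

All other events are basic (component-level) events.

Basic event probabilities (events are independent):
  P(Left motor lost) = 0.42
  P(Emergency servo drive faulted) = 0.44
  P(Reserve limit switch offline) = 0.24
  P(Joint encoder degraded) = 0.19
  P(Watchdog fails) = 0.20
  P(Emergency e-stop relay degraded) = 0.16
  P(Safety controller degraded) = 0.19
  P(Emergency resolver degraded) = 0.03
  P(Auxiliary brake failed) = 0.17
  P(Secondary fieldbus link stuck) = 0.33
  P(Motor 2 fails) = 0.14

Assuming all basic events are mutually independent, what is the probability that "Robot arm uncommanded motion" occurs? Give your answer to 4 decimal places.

P(E-stop path inoperative) [AND] = 0.24 × 0.19 × 0.20 × 0.16 = 0.001459
P(Brake chain unavailable) [OR] = 1 − (1−0.001459) × (1−0.19) × (1−0.03) = 0.215446
P(Safety interlock inoperative) [OR] = 1 − (1−0.42) × (1−0.44) × (1−0.215446) = 0.745177
P(Servo loop lost) [OR] = 1 − (1−0.17) × (1−0.33) = 0.443900
P(Robot arm uncommanded motion) [OR] = 1 − (1−0.745177) × (1−0.443900) × (1−0.14) = 0.878132
Rounded to 4 decimal places: P(Robot arm uncommanded motion) ≈ 0.8781.

0.8781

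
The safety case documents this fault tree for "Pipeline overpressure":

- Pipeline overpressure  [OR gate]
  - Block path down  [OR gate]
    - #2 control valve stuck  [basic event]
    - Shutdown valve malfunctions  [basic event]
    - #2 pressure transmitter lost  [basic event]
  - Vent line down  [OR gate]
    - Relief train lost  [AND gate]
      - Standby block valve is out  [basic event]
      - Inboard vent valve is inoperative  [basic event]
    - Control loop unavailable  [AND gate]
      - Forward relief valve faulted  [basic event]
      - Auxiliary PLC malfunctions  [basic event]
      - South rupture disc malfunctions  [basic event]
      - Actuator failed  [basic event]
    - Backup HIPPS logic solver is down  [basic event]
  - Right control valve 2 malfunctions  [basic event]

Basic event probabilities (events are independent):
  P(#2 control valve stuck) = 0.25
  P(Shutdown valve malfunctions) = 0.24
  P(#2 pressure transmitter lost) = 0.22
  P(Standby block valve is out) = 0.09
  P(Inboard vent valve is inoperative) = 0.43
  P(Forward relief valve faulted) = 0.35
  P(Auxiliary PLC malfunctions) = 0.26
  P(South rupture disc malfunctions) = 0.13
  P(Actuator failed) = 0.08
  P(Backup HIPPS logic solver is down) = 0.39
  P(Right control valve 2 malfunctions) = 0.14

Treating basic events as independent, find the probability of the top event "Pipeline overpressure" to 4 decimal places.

0.7760

P(Block path down) [OR] = 1 − (1−0.25) × (1−0.24) × (1−0.22) = 0.555400
P(Relief train lost) [AND] = 0.09 × 0.43 = 0.038700
P(Control loop unavailable) [AND] = 0.35 × 0.26 × 0.13 × 0.08 = 0.000946
P(Vent line down) [OR] = 1 − (1−0.038700) × (1−0.000946) × (1−0.39) = 0.414162
P(Pipeline overpressure) [OR] = 1 − (1−0.555400) × (1−0.414162) × (1−0.14) = 0.776001
Rounded to 4 decimal places: P(Pipeline overpressure) ≈ 0.7760.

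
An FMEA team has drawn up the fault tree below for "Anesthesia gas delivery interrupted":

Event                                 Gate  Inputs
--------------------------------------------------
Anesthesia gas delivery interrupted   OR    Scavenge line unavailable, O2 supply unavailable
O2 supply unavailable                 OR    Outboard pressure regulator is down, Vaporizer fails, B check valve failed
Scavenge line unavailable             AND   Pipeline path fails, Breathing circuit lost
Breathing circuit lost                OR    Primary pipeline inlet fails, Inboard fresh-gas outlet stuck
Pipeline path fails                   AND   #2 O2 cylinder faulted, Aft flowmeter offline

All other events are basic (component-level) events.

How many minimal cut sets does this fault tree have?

Pipeline path fails [AND]: one cut set from each child combined → 1 × 1 = 1 cut set(s).
Breathing circuit lost [OR]: union of children's cut sets → 2 cut set(s).
Scavenge line unavailable [AND]: one cut set from each child combined → 1 × 2 = 2 cut set(s).
O2 supply unavailable [OR]: union of children's cut sets → 3 cut set(s).
Anesthesia gas delivery interrupted [OR]: union of children's cut sets → 5 cut set(s).
Minimal cut sets: {#2 O2 cylinder faulted, Aft flowmeter offline, Primary pipeline inlet fails}; {#2 O2 cylinder faulted, Aft flowmeter offline, Inboard fresh-gas outlet stuck}; {Outboard pressure regulator is down}; {Vaporizer fails}; {B check valve failed}.

5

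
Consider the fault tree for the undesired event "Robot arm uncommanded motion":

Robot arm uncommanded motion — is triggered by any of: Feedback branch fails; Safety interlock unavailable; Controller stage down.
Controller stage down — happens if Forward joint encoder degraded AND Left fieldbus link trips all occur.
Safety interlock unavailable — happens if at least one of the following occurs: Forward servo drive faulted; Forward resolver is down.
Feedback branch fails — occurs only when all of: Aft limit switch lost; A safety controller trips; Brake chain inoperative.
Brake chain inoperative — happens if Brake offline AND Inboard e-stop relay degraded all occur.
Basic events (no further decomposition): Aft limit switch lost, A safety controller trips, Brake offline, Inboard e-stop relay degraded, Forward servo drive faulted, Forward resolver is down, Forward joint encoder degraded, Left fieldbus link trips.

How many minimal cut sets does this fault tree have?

4

Brake chain inoperative [AND]: one cut set from each child combined → 1 × 1 = 1 cut set(s).
Feedback branch fails [AND]: one cut set from each child combined → 1 × 1 × 1 = 1 cut set(s).
Safety interlock unavailable [OR]: union of children's cut sets → 2 cut set(s).
Controller stage down [AND]: one cut set from each child combined → 1 × 1 = 1 cut set(s).
Robot arm uncommanded motion [OR]: union of children's cut sets → 4 cut set(s).
Minimal cut sets: {A safety controller trips, Aft limit switch lost, Brake offline, Inboard e-stop relay degraded}; {Forward servo drive faulted}; {Forward resolver is down}; {Forward joint encoder degraded, Left fieldbus link trips}.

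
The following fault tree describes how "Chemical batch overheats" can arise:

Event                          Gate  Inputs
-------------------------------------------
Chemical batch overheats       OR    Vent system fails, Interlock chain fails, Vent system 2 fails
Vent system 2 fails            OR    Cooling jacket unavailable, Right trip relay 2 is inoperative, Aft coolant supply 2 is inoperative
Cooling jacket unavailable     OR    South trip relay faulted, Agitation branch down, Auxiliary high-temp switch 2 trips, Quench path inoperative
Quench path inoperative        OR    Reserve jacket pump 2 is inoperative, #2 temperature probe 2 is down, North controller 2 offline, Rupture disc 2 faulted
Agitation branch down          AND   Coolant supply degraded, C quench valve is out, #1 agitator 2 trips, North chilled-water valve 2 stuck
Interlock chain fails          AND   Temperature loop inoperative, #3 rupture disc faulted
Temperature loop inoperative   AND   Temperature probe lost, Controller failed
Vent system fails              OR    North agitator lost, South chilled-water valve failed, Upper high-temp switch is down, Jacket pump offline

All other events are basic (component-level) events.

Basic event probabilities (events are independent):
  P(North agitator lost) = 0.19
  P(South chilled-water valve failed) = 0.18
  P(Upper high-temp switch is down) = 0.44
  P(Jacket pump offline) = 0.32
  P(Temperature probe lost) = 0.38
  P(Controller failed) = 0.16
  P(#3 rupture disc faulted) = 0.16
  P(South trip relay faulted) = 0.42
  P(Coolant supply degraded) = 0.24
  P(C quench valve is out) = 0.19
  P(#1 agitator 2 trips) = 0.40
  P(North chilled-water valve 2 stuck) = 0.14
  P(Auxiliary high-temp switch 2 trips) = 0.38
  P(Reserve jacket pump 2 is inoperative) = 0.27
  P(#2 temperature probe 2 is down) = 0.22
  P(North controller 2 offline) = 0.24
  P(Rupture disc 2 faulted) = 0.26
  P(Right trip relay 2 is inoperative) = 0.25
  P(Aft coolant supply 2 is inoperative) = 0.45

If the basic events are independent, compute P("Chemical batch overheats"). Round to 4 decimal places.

P(Vent system fails) [OR] = 1 − (1−0.19) × (1−0.18) × (1−0.44) × (1−0.32) = 0.747073
P(Temperature loop inoperative) [AND] = 0.38 × 0.16 = 0.060800
P(Interlock chain fails) [AND] = 0.060800 × 0.16 = 0.009728
P(Agitation branch down) [AND] = 0.24 × 0.19 × 0.40 × 0.14 = 0.002554
P(Quench path inoperative) [OR] = 1 − (1−0.27) × (1−0.22) × (1−0.24) × (1−0.26) = 0.679769
P(Cooling jacket unavailable) [OR] = 1 − (1−0.42) × (1−0.002554) × (1−0.38) × (1−0.679769) = 0.885139
P(Vent system 2 fails) [OR] = 1 − (1−0.885139) × (1−0.25) × (1−0.45) = 0.952620
P(Chemical batch overheats) [OR] = 1 − (1−0.747073) × (1−0.009728) × (1−0.952620) = 0.988133
Rounded to 4 decimal places: P(Chemical batch overheats) ≈ 0.9881.

0.9881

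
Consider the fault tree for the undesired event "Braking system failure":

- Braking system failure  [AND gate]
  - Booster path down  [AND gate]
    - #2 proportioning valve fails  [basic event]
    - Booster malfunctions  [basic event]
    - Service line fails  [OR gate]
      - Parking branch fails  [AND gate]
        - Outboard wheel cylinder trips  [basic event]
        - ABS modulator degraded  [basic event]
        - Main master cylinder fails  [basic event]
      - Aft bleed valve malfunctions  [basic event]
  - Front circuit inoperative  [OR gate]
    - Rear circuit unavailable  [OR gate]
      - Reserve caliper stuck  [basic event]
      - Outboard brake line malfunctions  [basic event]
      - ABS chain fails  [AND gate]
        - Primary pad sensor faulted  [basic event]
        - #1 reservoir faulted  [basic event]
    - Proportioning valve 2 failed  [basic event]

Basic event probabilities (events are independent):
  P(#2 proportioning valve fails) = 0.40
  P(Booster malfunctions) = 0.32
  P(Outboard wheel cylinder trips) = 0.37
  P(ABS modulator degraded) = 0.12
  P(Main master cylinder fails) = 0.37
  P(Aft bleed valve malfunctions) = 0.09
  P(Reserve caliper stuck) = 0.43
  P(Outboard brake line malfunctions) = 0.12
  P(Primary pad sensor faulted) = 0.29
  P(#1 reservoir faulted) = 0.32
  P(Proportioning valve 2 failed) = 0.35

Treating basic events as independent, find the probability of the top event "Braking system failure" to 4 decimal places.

P(Parking branch fails) [AND] = 0.37 × 0.12 × 0.37 = 0.016428
P(Service line fails) [OR] = 1 − (1−0.016428) × (1−0.09) = 0.104949
P(Booster path down) [AND] = 0.40 × 0.32 × 0.104949 = 0.013433
P(ABS chain fails) [AND] = 0.29 × 0.32 = 0.092800
P(Rear circuit unavailable) [OR] = 1 − (1−0.43) × (1−0.12) × (1−0.092800) = 0.544948
P(Front circuit inoperative) [OR] = 1 − (1−0.544948) × (1−0.35) = 0.704216
P(Braking system failure) [AND] = 0.013433 × 0.704216 = 0.009460
Rounded to 4 decimal places: P(Braking system failure) ≈ 0.0095.

0.0095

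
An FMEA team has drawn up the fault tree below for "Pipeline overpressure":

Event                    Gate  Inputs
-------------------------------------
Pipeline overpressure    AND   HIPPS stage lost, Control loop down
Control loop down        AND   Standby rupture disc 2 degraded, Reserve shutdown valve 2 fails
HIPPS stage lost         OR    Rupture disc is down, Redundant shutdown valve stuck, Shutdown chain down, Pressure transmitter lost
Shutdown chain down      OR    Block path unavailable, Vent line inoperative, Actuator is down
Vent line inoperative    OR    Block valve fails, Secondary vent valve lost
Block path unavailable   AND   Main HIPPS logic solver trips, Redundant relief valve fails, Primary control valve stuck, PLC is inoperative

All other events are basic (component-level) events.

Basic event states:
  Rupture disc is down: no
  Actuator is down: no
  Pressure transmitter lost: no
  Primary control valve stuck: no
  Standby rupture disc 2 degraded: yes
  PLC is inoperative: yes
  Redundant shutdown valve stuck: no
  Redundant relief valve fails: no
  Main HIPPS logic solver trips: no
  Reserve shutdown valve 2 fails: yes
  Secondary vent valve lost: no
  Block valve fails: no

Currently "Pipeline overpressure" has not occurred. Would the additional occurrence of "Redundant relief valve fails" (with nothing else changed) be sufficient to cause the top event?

No

Counterfactual: set "Redundant relief valve fails" to occurred.
Block path unavailable [AND]: Main HIPPS logic solver trips=not, Redundant relief valve fails=occurs, Primary control valve stuck=not, PLC is inoperative=occurs → not all inputs occur → does not occur.
Vent line inoperative [OR]: Block valve fails=not, Secondary vent valve lost=not → no input occurs → does not occur.
Shutdown chain down [OR]: Block path unavailable=not, Vent line inoperative=not, Actuator is down=not → no input occurs → does not occur.
HIPPS stage lost [OR]: Rupture disc is down=not, Redundant shutdown valve stuck=not, Shutdown chain down=not, Pressure transmitter lost=not → no input occurs → does not occur.
Control loop down [AND]: Standby rupture disc 2 degraded=occurs, Reserve shutdown valve 2 fails=occurs → all inputs occur → occurs.
Pipeline overpressure [AND]: HIPPS stage lost=not, Control loop down=occurs → not all inputs occur → does not occur.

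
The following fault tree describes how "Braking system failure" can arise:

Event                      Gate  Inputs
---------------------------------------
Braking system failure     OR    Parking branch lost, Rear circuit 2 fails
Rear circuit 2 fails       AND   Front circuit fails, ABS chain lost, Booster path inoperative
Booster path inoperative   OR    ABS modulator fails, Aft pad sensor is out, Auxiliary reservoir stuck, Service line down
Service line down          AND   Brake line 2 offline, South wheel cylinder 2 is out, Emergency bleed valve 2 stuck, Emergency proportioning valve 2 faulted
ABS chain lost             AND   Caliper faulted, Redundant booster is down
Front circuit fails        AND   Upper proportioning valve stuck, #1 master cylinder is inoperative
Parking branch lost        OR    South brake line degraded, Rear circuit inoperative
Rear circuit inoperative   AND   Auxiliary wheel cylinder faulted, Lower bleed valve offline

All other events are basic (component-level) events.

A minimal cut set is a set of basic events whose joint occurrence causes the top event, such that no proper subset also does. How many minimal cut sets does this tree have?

Rear circuit inoperative [AND]: one cut set from each child combined → 1 × 1 = 1 cut set(s).
Parking branch lost [OR]: union of children's cut sets → 2 cut set(s).
Front circuit fails [AND]: one cut set from each child combined → 1 × 1 = 1 cut set(s).
ABS chain lost [AND]: one cut set from each child combined → 1 × 1 = 1 cut set(s).
Service line down [AND]: one cut set from each child combined → 1 × 1 × 1 × 1 = 1 cut set(s).
Booster path inoperative [OR]: union of children's cut sets → 4 cut set(s).
Rear circuit 2 fails [AND]: one cut set from each child combined → 1 × 1 × 4 = 4 cut set(s).
Braking system failure [OR]: union of children's cut sets → 6 cut set(s).
Minimal cut sets: {South brake line degraded}; {Auxiliary wheel cylinder faulted, Lower bleed valve offline}; {#1 master cylinder is inoperative, ABS modulator fails, Caliper faulted, Redundant booster is down, Upper proportioning valve stuck}; {#1 master cylinder is inoperative, Aft pad sensor is out, Caliper faulted, Redundant booster is down, Upper proportioning valve stuck}; {#1 master cylinder is inoperative, Auxiliary reservoir stuck, Caliper faulted, Redundant booster is down, Upper proportioning valve stuck}; {#1 master cylinder is inoperative, Brake line 2 offline, Caliper faulted, Emergency bleed valve 2 stuck, Emergency proportioning valve 2 faulted, Redundant booster is down, South wheel cylinder 2 is out, Upper proportioning valve stuck}.

6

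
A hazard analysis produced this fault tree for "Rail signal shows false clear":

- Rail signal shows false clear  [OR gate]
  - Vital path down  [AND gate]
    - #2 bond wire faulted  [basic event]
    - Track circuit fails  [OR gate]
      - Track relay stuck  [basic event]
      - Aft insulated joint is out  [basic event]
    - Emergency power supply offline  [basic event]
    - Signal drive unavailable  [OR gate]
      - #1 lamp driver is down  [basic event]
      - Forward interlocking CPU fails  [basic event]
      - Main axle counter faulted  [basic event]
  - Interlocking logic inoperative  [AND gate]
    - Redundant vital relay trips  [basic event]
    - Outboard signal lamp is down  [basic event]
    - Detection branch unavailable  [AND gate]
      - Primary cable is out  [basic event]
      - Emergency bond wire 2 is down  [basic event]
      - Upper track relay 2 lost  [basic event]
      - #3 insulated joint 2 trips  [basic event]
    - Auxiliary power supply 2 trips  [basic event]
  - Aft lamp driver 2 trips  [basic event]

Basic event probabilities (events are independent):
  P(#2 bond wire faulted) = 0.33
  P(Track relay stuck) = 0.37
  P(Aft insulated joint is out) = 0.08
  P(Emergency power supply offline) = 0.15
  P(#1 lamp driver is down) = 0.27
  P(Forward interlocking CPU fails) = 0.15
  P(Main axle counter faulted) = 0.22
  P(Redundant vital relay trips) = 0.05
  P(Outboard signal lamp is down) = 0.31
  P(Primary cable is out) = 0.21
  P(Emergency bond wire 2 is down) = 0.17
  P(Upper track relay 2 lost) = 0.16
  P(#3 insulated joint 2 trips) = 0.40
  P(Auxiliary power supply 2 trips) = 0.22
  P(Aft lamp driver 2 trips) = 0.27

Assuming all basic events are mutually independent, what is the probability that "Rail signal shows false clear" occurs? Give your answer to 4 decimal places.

0.2778

P(Track circuit fails) [OR] = 1 − (1−0.37) × (1−0.08) = 0.420400
P(Signal drive unavailable) [OR] = 1 − (1−0.27) × (1−0.15) × (1−0.22) = 0.516010
P(Vital path down) [AND] = 0.33 × 0.420400 × 0.15 × 0.516010 = 0.010738
P(Detection branch unavailable) [AND] = 0.21 × 0.17 × 0.16 × 0.40 = 0.002285
P(Interlocking logic inoperative) [AND] = 0.05 × 0.31 × 0.002285 × 0.22 = 0.000008
P(Rail signal shows false clear) [OR] = 1 − (1−0.010738) × (1−0.000008) × (1−0.27) = 0.277845
Rounded to 4 decimal places: P(Rail signal shows false clear) ≈ 0.2778.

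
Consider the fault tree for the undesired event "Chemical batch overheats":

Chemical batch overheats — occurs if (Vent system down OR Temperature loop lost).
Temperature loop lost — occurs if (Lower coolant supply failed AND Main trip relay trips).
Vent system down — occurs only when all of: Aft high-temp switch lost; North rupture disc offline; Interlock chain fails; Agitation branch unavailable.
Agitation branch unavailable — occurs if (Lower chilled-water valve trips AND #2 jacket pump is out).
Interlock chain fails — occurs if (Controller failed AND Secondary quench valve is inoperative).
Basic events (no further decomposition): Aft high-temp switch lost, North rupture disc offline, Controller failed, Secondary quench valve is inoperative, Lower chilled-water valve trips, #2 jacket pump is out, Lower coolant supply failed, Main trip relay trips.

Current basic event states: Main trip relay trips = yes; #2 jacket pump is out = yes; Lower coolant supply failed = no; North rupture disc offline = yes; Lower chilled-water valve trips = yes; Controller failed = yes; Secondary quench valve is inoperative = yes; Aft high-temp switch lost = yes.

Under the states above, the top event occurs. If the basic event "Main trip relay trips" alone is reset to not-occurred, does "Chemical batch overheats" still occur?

Yes

Counterfactual: set "Main trip relay trips" to not occurred.
Interlock chain fails [AND]: Controller failed=occurs, Secondary quench valve is inoperative=occurs → all inputs occur → occurs.
Agitation branch unavailable [AND]: Lower chilled-water valve trips=occurs, #2 jacket pump is out=occurs → all inputs occur → occurs.
Vent system down [AND]: Aft high-temp switch lost=occurs, North rupture disc offline=occurs, Interlock chain fails=occurs, Agitation branch unavailable=occurs → all inputs occur → occurs.
Temperature loop lost [AND]: Lower coolant supply failed=not, Main trip relay trips=not → not all inputs occur → does not occur.
Chemical batch overheats [OR]: Vent system down=occurs, Temperature loop lost=not → at least one input occurs → occurs.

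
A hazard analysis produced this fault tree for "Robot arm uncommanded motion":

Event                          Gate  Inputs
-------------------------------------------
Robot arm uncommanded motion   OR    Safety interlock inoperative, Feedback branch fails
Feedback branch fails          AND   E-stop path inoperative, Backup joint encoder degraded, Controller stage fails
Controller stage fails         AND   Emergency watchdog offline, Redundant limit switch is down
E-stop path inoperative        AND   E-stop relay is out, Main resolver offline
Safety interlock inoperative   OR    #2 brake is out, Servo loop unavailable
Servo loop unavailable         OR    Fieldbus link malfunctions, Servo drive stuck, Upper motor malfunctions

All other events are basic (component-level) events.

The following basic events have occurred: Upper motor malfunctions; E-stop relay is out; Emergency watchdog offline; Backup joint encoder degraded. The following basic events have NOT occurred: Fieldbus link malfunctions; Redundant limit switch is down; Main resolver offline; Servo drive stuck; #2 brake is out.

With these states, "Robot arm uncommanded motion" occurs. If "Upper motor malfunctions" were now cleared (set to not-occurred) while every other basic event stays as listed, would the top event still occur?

Counterfactual: set "Upper motor malfunctions" to not occurred.
Servo loop unavailable [OR]: Fieldbus link malfunctions=not, Servo drive stuck=not, Upper motor malfunctions=not → no input occurs → does not occur.
Safety interlock inoperative [OR]: #2 brake is out=not, Servo loop unavailable=not → no input occurs → does not occur.
E-stop path inoperative [AND]: E-stop relay is out=occurs, Main resolver offline=not → not all inputs occur → does not occur.
Controller stage fails [AND]: Emergency watchdog offline=occurs, Redundant limit switch is down=not → not all inputs occur → does not occur.
Feedback branch fails [AND]: E-stop path inoperative=not, Backup joint encoder degraded=occurs, Controller stage fails=not → not all inputs occur → does not occur.
Robot arm uncommanded motion [OR]: Safety interlock inoperative=not, Feedback branch fails=not → no input occurs → does not occur.

No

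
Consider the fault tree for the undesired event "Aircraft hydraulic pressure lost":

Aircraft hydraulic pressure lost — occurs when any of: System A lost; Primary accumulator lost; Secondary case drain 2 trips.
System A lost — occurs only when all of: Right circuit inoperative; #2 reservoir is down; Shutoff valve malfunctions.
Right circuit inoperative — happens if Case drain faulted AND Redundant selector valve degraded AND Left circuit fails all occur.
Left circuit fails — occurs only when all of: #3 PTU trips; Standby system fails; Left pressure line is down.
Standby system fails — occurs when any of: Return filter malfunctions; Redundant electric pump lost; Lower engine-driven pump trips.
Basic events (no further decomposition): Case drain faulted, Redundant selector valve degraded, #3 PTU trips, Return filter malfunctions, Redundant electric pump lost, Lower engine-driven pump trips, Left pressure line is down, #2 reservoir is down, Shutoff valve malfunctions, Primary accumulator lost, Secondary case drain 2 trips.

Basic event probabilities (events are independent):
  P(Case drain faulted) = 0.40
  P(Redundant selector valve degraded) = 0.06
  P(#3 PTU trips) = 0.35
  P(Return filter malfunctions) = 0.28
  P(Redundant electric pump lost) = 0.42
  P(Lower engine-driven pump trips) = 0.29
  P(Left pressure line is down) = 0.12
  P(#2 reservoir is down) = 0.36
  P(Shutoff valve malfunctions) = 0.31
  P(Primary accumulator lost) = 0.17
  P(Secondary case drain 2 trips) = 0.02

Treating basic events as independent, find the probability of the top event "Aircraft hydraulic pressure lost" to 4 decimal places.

0.1867

P(Standby system fails) [OR] = 1 − (1−0.28) × (1−0.42) × (1−0.29) = 0.703504
P(Left circuit fails) [AND] = 0.35 × 0.703504 × 0.12 = 0.029547
P(Right circuit inoperative) [AND] = 0.40 × 0.06 × 0.029547 = 0.000709
P(System A lost) [AND] = 0.000709 × 0.36 × 0.31 = 0.000079
P(Aircraft hydraulic pressure lost) [OR] = 1 − (1−0.000079) × (1−0.17) × (1−0.02) = 0.186664
Rounded to 4 decimal places: P(Aircraft hydraulic pressure lost) ≈ 0.1867.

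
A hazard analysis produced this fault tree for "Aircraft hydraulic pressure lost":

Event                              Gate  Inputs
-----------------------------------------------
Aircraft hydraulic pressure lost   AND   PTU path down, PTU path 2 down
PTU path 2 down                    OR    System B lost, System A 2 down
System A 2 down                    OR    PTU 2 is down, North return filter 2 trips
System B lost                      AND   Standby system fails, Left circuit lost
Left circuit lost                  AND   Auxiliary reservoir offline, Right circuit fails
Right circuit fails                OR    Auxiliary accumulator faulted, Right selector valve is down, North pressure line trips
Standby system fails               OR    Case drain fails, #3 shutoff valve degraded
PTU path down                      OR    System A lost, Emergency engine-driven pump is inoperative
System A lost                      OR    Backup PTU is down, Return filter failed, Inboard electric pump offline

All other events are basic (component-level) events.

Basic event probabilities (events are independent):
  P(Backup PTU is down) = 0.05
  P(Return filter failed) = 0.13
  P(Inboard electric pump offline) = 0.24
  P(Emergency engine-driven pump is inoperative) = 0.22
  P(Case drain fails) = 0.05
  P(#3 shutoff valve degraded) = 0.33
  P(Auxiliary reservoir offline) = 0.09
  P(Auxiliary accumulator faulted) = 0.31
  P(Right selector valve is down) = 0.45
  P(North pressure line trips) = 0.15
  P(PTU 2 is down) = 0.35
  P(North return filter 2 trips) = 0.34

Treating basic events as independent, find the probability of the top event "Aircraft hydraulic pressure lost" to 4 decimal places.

0.2961

P(System A lost) [OR] = 1 − (1−0.05) × (1−0.13) × (1−0.24) = 0.371860
P(PTU path down) [OR] = 1 − (1−0.371860) × (1−0.22) = 0.510051
P(Standby system fails) [OR] = 1 − (1−0.05) × (1−0.33) = 0.363500
P(Right circuit fails) [OR] = 1 − (1−0.31) × (1−0.45) × (1−0.15) = 0.677425
P(Left circuit lost) [AND] = 0.09 × 0.677425 = 0.060968
P(System B lost) [AND] = 0.363500 × 0.060968 = 0.022162
P(System A 2 down) [OR] = 1 − (1−0.35) × (1−0.34) = 0.571000
P(PTU path 2 down) [OR] = 1 − (1−0.022162) × (1−0.571000) = 0.580507
P(Aircraft hydraulic pressure lost) [AND] = 0.510051 × 0.580507 = 0.296088
Rounded to 4 decimal places: P(Aircraft hydraulic pressure lost) ≈ 0.2961.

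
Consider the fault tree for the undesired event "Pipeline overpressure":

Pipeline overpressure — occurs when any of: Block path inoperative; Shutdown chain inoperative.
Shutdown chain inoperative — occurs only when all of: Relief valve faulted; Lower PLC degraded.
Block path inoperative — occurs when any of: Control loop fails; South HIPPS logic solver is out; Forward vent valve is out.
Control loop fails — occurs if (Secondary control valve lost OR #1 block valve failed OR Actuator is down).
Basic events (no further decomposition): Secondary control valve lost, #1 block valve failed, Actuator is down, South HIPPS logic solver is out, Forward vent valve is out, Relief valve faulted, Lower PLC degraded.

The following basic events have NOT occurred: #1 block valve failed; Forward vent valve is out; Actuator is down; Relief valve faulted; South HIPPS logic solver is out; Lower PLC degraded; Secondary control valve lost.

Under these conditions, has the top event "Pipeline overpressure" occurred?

No

Control loop fails [OR]: Secondary control valve lost=not, #1 block valve failed=not, Actuator is down=not → no input occurs → does not occur.
Block path inoperative [OR]: Control loop fails=not, South HIPPS logic solver is out=not, Forward vent valve is out=not → no input occurs → does not occur.
Shutdown chain inoperative [AND]: Relief valve faulted=not, Lower PLC degraded=not → not all inputs occur → does not occur.
Pipeline overpressure [OR]: Block path inoperative=not, Shutdown chain inoperative=not → no input occurs → does not occur.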